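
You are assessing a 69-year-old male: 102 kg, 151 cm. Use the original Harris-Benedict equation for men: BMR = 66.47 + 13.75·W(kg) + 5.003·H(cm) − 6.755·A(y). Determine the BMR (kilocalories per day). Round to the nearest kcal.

Harris-Benedict: BMR = 66.47 + 13.75(102) + 5.003(151) − 6.755(69) = 1758.328 kcal/day.

1758 kilocalories per day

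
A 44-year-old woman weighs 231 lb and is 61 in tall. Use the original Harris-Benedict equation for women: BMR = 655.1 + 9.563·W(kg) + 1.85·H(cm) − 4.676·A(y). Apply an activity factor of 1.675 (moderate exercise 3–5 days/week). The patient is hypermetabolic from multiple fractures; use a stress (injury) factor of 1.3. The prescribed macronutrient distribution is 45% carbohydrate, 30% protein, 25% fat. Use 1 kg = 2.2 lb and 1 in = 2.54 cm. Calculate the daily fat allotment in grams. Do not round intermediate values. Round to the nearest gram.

105 g/day

Convert to metric: weight = 231 ÷ 2.2 = 105 kg; height = 61 × 2.54 = 154.94 cm.
Harris-Benedict: BMR = 655.1 + 9.563(105) + 1.85(154.94) − 4.676(44) = 1740.11 kcal/day.
TEE = 1740.11 × 1.675 = 2914.6843 kcal/day.
With stress factor 1.3: 2914.6843 × 1.3 = 3789.0895 kcal/day.
Fat energy = 25% × 3789.0895 = 947.2724 kcal.
Fat = 947.2724 ÷ 9 kcal/g = 105.2525 g.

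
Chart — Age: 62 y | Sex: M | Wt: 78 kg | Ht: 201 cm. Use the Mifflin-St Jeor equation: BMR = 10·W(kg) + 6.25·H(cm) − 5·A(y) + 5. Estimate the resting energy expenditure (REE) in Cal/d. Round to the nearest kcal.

1731 Cal/d

Mifflin-St Jeor (male): BMR = 10(78) + 6.25(201) − 5(62) + 5 = 780 + 1256.25 − 310 + 5 = 1731.25 kcal/day.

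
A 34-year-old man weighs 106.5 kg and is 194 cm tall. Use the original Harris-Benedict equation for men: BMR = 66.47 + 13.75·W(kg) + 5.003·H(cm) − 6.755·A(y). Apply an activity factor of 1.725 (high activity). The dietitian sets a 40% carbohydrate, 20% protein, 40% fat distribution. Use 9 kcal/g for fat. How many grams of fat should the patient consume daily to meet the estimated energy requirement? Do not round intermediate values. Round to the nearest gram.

Harris-Benedict: BMR = 66.47 + 13.75(106.5) + 5.003(194) − 6.755(34) = 2271.757 kcal/day.
TEE = 2271.757 × 1.725 = 3918.7808 kcal/day.
Fat energy = 40% × 3918.7808 = 1567.5123 kcal.
Fat = 1567.5123 ÷ 9 kcal/g = 174.168 g.

174 g/day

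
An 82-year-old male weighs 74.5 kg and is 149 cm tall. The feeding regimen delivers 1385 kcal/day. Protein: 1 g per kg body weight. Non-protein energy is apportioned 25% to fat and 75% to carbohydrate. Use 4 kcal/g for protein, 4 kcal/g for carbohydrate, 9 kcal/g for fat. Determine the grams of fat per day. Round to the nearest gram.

Protein = 1 × 74.5 = 74.5 g → 74.5 × 4 = 298 kcal.
Non-protein calories = 1385 − 298 = 1087 kcal.
Fat: 25% × 1087 = 271.75 kcal; carbohydrate: 815.25 kcal.
Fat: 271.75 kcal ÷ 9 kcal/g = 30.1944 g.

30 g/day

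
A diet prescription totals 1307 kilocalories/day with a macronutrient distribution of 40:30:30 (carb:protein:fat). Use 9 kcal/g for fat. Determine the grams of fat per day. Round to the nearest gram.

44 g/day

Fat energy = 30% × 1307 = 392.1 kcal.
At 9 kcal/g: 392.1 ÷ 9 = 43.5667 g.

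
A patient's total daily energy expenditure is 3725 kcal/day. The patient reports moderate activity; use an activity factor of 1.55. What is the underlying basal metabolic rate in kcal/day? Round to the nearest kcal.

2403 kcal/day

BMR = TEE ÷ activity factor = 3725 ÷ 1.55 = 2403.2258 kcal/day.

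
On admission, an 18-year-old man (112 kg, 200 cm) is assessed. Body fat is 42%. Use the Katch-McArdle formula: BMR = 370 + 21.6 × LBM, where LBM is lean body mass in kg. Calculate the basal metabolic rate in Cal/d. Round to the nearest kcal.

LBM = 112 × (1 − 0.42) = 64.96 kg. Katch-McArdle: BMR = 370 + 21.6 × 64.96 = 1773.136 kcal/day.

1773 Cal/d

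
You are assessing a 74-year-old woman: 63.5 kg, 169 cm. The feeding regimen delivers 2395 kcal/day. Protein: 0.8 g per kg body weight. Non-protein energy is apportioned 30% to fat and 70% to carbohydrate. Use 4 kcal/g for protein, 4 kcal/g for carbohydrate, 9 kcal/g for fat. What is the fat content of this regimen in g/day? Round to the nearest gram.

73 g/day

Protein = 0.8 × 63.5 = 50.8 g → 50.8 × 4 = 203.2 kcal.
Non-protein calories = 2395 − 203.2 = 2191.8 kcal.
Fat: 30% × 2191.8 = 657.54 kcal; carbohydrate: 1534.26 kcal.
Fat: 657.54 kcal ÷ 9 kcal/g = 73.06 g.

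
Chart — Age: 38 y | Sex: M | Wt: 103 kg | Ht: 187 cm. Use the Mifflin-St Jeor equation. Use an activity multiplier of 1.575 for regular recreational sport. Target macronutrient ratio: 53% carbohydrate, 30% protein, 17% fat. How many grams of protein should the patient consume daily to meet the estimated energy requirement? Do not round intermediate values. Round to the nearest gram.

238 g/day

Mifflin-St Jeor (male): BMR = 10(103) + 6.25(187) − 5(38) + 5 = 1030 + 1168.75 − 190 + 5 = 2013.75 kcal/day.
TEE = 2013.75 × 1.575 = 3171.6563 kcal/day.
Protein energy = 30% × 3171.6563 = 951.4969 kcal.
Protein = 951.4969 ÷ 4 kcal/g = 237.8742 g.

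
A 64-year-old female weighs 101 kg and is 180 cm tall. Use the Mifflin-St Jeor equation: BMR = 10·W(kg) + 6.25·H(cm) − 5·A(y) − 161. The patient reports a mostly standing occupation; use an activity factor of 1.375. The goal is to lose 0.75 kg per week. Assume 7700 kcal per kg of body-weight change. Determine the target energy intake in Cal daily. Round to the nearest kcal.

1449 Cal daily

Mifflin-St Jeor (female): BMR = 10(101) + 6.25(180) − 5(64) − 161 = 1010 + 1125 − 320 − 161 = 1654 kcal/day.
TEE = 1654 × 1.375 = 2274.25 kcal/day.
Required daily deficit = 0.75 × 7700 ÷ 7 = 825 kcal/day.
Target intake = 2274.25 − 825 = 1449.25 kcal/day.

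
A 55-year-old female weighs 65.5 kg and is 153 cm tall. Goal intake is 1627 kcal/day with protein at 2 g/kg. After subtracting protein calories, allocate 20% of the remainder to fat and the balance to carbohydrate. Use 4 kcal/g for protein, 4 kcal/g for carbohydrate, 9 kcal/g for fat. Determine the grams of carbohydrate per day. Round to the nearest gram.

Protein = 2 × 65.5 = 131 g → 131 × 4 = 524 kcal.
Non-protein calories = 1627 − 524 = 1103 kcal.
Fat: 20% × 1103 = 220.6 kcal; carbohydrate: 882.4 kcal.
Carbohydrate: 882.4 kcal ÷ 4 kcal/g = 220.6 g.

221 g/day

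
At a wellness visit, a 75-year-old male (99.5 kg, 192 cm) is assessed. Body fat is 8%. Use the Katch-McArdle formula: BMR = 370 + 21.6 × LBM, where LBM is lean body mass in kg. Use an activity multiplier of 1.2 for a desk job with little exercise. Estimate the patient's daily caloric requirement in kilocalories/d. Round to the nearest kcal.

2817 kilocalories/d

LBM = 99.5 × (1 − 0.08) = 91.54 kg. Katch-McArdle: BMR = 370 + 21.6 × 91.54 = 2347.264 kcal/day.
TEE = BMR × activity factor = 2347.264 × 1.2 = 2816.7168 kcal/day.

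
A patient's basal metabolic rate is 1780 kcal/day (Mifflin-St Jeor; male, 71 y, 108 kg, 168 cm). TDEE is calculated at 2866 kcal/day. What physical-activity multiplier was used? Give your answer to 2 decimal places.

Activity factor = TEE ÷ BMR = 2866 ÷ 1780 = 1.61.

1.61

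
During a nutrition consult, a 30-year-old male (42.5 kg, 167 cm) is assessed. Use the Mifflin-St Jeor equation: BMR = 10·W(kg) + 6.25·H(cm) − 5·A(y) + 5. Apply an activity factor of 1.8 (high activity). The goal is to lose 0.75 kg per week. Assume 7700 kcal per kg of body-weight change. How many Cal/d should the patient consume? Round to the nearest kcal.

Mifflin-St Jeor (male): BMR = 10(42.5) + 6.25(167) − 5(30) + 5 = 425 + 1043.75 − 150 + 5 = 1323.75 kcal/day.
TEE = 1323.75 × 1.8 = 2382.75 kcal/day.
Required daily deficit = 0.75 × 7700 ÷ 7 = 825 kcal/day.
Target intake = 2382.75 − 825 = 1557.75 kcal/day.

1558 Cal/d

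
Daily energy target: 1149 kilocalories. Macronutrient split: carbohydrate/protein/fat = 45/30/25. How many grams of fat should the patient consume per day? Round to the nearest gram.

Fat energy = 25% × 1149 = 287.25 kcal.
At 9 kcal/g: 287.25 ÷ 9 = 31.9167 g.

32 g/day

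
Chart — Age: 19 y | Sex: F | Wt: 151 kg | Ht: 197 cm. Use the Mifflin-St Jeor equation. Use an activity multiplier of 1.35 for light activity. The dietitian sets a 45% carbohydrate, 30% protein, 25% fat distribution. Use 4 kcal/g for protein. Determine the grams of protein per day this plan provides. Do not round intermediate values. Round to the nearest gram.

252 g/day

Mifflin-St Jeor (female): BMR = 10(151) + 6.25(197) − 5(19) − 161 = 1510 + 1231.25 − 95 − 161 = 2485.25 kcal/day.
TEE = 2485.25 × 1.35 = 3355.0875 kcal/day.
Protein energy = 30% × 3355.0875 = 1006.5263 kcal.
Protein = 1006.5263 ÷ 4 kcal/g = 251.6316 g.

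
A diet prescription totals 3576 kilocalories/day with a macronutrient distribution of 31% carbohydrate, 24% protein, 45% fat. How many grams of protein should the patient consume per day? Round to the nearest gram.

Protein energy = 24% × 3576 = 858.24 kcal.
At 4 kcal/g: 858.24 ÷ 4 = 214.56 g.

215 g/day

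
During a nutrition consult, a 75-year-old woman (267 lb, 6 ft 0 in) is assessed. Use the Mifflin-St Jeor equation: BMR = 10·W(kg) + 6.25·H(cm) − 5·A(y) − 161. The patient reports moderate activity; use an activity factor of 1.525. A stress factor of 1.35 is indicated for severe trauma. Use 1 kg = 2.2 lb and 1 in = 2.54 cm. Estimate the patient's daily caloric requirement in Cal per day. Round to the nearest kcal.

Convert to metric: weight = 267 ÷ 2.2 = 121.3636 kg; height = (6×12 + 0) × 2.54 = 72 × 2.54 = 182.88 cm.
Mifflin-St Jeor (female): BMR = 10(121.3636) + 6.25(182.88) − 5(75) − 161 = 1213.6364 + 1143 − 375 − 161 = 1820.6364 kcal/day.
TEE = BMR × activity factor = 1820.6364 × 1.525 = 2776.4705 kcal/day.
Apply stress factor: 2776.4705 × 1.35 = 3748.2351 kcal/day.

3748 Cal per day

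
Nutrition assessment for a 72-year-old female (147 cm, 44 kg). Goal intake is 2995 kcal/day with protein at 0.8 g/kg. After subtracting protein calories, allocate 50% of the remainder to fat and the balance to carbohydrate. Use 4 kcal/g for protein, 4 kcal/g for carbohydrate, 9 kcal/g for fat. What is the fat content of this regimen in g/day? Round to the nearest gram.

159 g/day

Protein = 0.8 × 44 = 35.2 g → 35.2 × 4 = 140.8 kcal.
Non-protein calories = 2995 − 140.8 = 2854.2 kcal.
Fat: 50% × 2854.2 = 1427.1 kcal; carbohydrate: 1427.1 kcal.
Fat: 1427.1 kcal ÷ 9 kcal/g = 158.5667 g.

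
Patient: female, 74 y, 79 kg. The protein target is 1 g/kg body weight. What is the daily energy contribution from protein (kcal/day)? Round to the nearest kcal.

316 kcal/day

Protein = 1 g/kg × 79 kg = 79 g/day.
Protein energy = 79 g × 4 kcal/g = 316 kcal/day.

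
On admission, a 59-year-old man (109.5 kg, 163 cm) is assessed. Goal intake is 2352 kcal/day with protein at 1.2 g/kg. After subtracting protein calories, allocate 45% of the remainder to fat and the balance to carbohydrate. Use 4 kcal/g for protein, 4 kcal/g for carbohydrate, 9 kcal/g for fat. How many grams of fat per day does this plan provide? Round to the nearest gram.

91 g/day

Protein = 1.2 × 109.5 = 131.4 g → 131.4 × 4 = 525.6 kcal.
Non-protein calories = 2352 − 525.6 = 1826.4 kcal.
Fat: 45% × 1826.4 = 821.88 kcal; carbohydrate: 1004.52 kcal.
Fat: 821.88 kcal ÷ 9 kcal/g = 91.32 g.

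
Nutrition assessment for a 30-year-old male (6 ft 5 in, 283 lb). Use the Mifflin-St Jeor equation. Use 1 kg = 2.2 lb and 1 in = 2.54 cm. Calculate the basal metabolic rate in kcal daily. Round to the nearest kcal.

2364 kcal daily

Convert to metric: weight = 283 ÷ 2.2 = 128.6364 kg; height = (6×12 + 5) × 2.54 = 77 × 2.54 = 195.58 cm.
Mifflin-St Jeor (male): BMR = 10(128.6364) + 6.25(195.58) − 5(30) + 5 = 1286.3636 + 1222.375 − 150 + 5 = 2363.7386 kcal/day.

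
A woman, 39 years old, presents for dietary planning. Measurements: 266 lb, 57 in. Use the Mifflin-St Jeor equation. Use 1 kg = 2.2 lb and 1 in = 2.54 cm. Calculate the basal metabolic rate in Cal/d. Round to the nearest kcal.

Convert to metric: weight = 266 ÷ 2.2 = 120.9091 kg; height = 57 × 2.54 = 144.78 cm.
Mifflin-St Jeor (female): BMR = 10(120.9091) + 6.25(144.78) − 5(39) − 161 = 1209.0909 + 904.875 − 195 − 161 = 1757.9659 kcal/day.

1758 Cal/d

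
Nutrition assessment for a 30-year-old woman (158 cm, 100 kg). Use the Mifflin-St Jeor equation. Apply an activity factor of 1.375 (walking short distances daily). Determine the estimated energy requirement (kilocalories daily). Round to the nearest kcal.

2305 kilocalories daily

Mifflin-St Jeor (female): BMR = 10(100) + 6.25(158) − 5(30) − 161 = 1000 + 987.5 − 150 − 161 = 1676.5 kcal/day.
TEE = BMR × activity factor = 1676.5 × 1.375 = 2305.1875 kcal/day.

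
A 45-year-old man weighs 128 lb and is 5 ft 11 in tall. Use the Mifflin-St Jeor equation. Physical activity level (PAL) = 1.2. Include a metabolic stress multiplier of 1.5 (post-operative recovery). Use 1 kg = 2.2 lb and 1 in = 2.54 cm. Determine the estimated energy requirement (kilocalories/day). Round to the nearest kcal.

2680 kilocalories/day

Convert to metric: weight = 128 ÷ 2.2 = 58.1818 kg; height = (5×12 + 11) × 2.54 = 71 × 2.54 = 180.34 cm.
Mifflin-St Jeor (male): BMR = 10(58.1818) + 6.25(180.34) − 5(45) + 5 = 581.8182 + 1127.125 − 225 + 5 = 1488.9432 kcal/day.
TEE = BMR × activity factor = 1488.9432 × 1.2 = 1786.7318 kcal/day.
Apply stress factor: 1786.7318 × 1.5 = 2680.0977 kcal/day.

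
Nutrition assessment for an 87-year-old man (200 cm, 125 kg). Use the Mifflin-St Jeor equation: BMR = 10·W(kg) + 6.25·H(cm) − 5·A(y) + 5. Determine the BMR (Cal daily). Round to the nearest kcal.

Mifflin-St Jeor (male): BMR = 10(125) + 6.25(200) − 5(87) + 5 = 1250 + 1250 − 435 + 5 = 2070 kcal/day.

2070 Cal daily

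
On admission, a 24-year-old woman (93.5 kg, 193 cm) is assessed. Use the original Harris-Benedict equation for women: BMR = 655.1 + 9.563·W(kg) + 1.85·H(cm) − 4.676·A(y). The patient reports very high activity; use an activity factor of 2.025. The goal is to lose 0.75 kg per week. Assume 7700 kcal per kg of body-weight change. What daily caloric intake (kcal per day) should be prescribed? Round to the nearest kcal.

Harris-Benedict: BMR = 655.1 + 9.563(93.5) + 1.85(193) − 4.676(24) = 1794.0665 kcal/day.
TEE = 1794.0665 × 2.025 = 3632.9847 kcal/day.
Required daily deficit = 0.75 × 7700 ÷ 7 = 825 kcal/day.
Target intake = 3632.9847 − 825 = 2807.9847 kcal/day.

2808 kcal per day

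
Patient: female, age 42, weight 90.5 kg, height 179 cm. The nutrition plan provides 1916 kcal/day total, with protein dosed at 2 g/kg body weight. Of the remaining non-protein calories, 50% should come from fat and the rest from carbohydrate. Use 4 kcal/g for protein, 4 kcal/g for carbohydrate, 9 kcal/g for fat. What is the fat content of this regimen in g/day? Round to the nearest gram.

Protein = 2 × 90.5 = 181 g → 181 × 4 = 724 kcal.
Non-protein calories = 1916 − 724 = 1192 kcal.
Fat: 50% × 1192 = 596 kcal; carbohydrate: 596 kcal.
Fat: 596 kcal ÷ 9 kcal/g = 66.2222 g.

66 g/day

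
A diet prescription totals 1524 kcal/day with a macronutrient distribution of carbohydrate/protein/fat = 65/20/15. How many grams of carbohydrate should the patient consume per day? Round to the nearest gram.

Carbohydrate energy = 65% × 1524 = 990.6 kcal.
At 4 kcal/g: 990.6 ÷ 4 = 247.65 g.

248 g/day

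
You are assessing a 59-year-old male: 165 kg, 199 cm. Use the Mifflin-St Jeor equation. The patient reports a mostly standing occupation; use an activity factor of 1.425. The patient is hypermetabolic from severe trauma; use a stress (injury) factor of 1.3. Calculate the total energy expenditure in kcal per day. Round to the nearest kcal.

4823 kcal per day

Mifflin-St Jeor (male): BMR = 10(165) + 6.25(199) − 5(59) + 5 = 1650 + 1243.75 − 295 + 5 = 2603.75 kcal/day.
TEE = BMR × activity factor = 2603.75 × 1.425 = 3710.3438 kcal/day.
Apply stress factor: 3710.3438 × 1.3 = 4823.4469 kcal/day.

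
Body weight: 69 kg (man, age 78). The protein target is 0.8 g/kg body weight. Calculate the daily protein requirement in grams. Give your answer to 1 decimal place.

Protein = 0.8 g/kg × 69 kg = 55.2 g/day.

55.2 g/day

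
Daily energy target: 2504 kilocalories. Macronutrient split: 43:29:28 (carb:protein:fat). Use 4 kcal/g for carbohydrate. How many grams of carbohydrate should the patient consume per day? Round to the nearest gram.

Carbohydrate energy = 43% × 2504 = 1076.72 kcal.
At 4 kcal/g: 1076.72 ÷ 4 = 269.18 g.

269 g/day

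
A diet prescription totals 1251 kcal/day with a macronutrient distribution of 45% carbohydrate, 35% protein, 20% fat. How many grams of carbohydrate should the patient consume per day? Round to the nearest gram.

Carbohydrate energy = 45% × 1251 = 562.95 kcal.
At 4 kcal/g: 562.95 ÷ 4 = 140.7375 g.

141 g/day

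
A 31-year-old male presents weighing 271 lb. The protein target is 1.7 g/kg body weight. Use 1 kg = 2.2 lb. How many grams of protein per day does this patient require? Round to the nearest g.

Weight in kg = 271 ÷ 2.2 = 123.1818 kg.
Protein = 1.7 g/kg × 123.1818 kg = 209.4091 g/day.

209 g/day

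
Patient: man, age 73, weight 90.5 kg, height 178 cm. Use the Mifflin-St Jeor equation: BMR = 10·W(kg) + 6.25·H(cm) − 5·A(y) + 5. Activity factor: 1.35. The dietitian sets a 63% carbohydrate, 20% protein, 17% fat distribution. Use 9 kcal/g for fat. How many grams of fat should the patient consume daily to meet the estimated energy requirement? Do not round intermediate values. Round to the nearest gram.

Mifflin-St Jeor (male): BMR = 10(90.5) + 6.25(178) − 5(73) + 5 = 905 + 1112.5 − 365 + 5 = 1657.5 kcal/day.
TEE = 1657.5 × 1.35 = 2237.625 kcal/day.
Fat energy = 17% × 2237.625 = 380.3963 kcal.
Fat = 380.3963 ÷ 9 kcal/g = 42.2663 g.

42 g/day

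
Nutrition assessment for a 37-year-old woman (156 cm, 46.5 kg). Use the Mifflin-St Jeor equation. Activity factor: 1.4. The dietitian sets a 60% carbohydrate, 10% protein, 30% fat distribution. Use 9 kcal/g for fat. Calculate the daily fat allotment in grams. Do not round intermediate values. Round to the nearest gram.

51 g/day

Mifflin-St Jeor (female): BMR = 10(46.5) + 6.25(156) − 5(37) − 161 = 465 + 975 − 185 − 161 = 1094 kcal/day.
TEE = 1094 × 1.4 = 1531.6 kcal/day.
Fat energy = 30% × 1531.6 = 459.48 kcal.
Fat = 459.48 ÷ 9 kcal/g = 51.0533 g.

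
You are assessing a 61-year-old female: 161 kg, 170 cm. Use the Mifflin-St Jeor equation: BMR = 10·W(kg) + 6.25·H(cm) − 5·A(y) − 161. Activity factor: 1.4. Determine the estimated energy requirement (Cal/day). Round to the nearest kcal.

Mifflin-St Jeor (female): BMR = 10(161) + 6.25(170) − 5(61) − 161 = 1610 + 1062.5 − 305 − 161 = 2206.5 kcal/day.
TEE = BMR × activity factor = 2206.5 × 1.4 = 3089.1 kcal/day.

3089 Cal/day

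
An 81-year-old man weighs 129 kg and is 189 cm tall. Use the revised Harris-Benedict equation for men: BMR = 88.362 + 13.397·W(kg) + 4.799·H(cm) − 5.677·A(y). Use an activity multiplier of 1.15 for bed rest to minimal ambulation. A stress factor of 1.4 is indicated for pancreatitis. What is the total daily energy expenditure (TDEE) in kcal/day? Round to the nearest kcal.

Harris-Benedict: BMR = 88.362 + 13.397(129) + 4.799(189) − 5.677(81) = 2263.749 kcal/day.
TEE = BMR × activity factor = 2263.749 × 1.15 = 2603.3114 kcal/day.
Apply stress factor: 2603.3114 × 1.4 = 3644.6359 kcal/day.

3645 kcal/day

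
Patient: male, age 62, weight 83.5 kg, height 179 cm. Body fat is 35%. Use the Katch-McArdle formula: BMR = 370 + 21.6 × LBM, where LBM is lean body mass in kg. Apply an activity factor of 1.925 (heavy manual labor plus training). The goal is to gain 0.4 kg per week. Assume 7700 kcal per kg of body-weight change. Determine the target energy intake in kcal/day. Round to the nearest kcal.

3409 kcal/day

LBM = 83.5 × (1 − 0.35) = 54.275 kg. Katch-McArdle: BMR = 370 + 21.6 × 54.275 = 1542.34 kcal/day.
TEE = 1542.34 × 1.925 = 2969.0045 kcal/day.
Required daily surplus = 0.4 × 7700 ÷ 7 = 440 kcal/day.
Target intake = 2969.0045 + 440 = 3409.0045 kcal/day.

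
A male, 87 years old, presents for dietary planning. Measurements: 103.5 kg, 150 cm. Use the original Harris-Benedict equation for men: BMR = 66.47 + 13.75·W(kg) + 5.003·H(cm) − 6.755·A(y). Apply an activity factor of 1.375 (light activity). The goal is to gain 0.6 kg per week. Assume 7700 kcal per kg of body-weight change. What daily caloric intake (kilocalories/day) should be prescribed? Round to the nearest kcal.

2932 kilocalories/day

Harris-Benedict: BMR = 66.47 + 13.75(103.5) + 5.003(150) − 6.755(87) = 1652.36 kcal/day.
TEE = 1652.36 × 1.375 = 2271.995 kcal/day.
Required daily surplus = 0.6 × 7700 ÷ 7 = 660 kcal/day.
Target intake = 2271.995 + 660 = 2931.995 kcal/day.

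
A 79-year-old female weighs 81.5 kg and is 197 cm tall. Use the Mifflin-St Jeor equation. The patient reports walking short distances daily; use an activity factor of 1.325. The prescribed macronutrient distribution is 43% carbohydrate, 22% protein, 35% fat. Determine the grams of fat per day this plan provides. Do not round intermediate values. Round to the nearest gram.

77 g/day

Mifflin-St Jeor (female): BMR = 10(81.5) + 6.25(197) − 5(79) − 161 = 815 + 1231.25 − 395 − 161 = 1490.25 kcal/day.
TEE = 1490.25 × 1.325 = 1974.5813 kcal/day.
Fat energy = 35% × 1974.5813 = 691.1034 kcal.
Fat = 691.1034 ÷ 9 kcal/g = 76.7893 g.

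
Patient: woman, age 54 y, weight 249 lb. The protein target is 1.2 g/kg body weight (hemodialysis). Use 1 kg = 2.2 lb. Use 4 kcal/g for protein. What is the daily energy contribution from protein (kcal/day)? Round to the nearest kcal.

Weight in kg = 249 ÷ 2.2 = 113.1818 kg.
Protein = 1.2 g/kg × 113.1818 kg = 135.8182 g/day.
Protein energy = 135.8182 g × 4 kcal/g = 543.2727 kcal/day.

543 kcal/day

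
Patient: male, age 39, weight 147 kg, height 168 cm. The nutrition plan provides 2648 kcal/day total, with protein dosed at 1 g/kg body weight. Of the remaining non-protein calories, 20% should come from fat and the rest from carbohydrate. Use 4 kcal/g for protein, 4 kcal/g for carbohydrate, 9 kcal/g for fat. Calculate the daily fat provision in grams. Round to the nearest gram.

Protein = 1 × 147 = 147 g → 147 × 4 = 588 kcal.
Non-protein calories = 2648 − 588 = 2060 kcal.
Fat: 20% × 2060 = 412 kcal; carbohydrate: 1648 kcal.
Fat: 412 kcal ÷ 9 kcal/g = 45.7778 g.

46 g/day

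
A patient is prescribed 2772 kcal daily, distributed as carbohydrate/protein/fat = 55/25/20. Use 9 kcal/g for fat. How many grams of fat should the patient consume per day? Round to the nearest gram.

Fat energy = 20% × 2772 = 554.4 kcal.
At 9 kcal/g: 554.4 ÷ 9 = 61.6 g.

62 g/day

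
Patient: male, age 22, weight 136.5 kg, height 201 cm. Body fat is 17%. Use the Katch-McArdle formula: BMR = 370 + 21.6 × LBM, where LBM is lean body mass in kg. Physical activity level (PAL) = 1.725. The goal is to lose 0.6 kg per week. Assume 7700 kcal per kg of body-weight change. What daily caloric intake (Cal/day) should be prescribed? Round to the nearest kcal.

4200 Cal/day

LBM = 136.5 × (1 − 0.17) = 113.295 kg. Katch-McArdle: BMR = 370 + 21.6 × 113.295 = 2817.172 kcal/day.
TEE = 2817.172 × 1.725 = 4859.6217 kcal/day.
Required daily deficit = 0.6 × 7700 ÷ 7 = 660 kcal/day.
Target intake = 4859.6217 − 660 = 4199.6217 kcal/day.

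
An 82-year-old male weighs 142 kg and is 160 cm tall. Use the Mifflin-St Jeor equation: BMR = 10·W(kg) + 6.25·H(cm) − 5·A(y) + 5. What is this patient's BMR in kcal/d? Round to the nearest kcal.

Mifflin-St Jeor (male): BMR = 10(142) + 6.25(160) − 5(82) + 5 = 1420 + 1000 − 410 + 5 = 2015 kcal/day.

2015 kcal/d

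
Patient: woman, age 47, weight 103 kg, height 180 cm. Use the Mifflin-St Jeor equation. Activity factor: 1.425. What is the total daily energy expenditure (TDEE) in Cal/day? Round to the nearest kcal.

Mifflin-St Jeor (female): BMR = 10(103) + 6.25(180) − 5(47) − 161 = 1030 + 1125 − 235 − 161 = 1759 kcal/day.
TEE = BMR × activity factor = 1759 × 1.425 = 2506.575 kcal/day.

2507 Cal/day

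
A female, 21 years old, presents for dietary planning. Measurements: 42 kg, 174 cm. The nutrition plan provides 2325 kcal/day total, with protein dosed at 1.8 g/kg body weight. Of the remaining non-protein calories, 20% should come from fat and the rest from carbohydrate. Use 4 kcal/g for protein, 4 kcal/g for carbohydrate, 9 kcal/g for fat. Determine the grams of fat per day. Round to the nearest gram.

Protein = 1.8 × 42 = 75.6 g → 75.6 × 4 = 302.4 kcal.
Non-protein calories = 2325 − 302.4 = 2022.6 kcal.
Fat: 20% × 2022.6 = 404.52 kcal; carbohydrate: 1618.08 kcal.
Fat: 404.52 kcal ÷ 9 kcal/g = 44.9467 g.

45 g/day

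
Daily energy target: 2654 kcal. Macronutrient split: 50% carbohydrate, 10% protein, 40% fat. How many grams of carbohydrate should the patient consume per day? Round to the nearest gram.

332 g/day

Carbohydrate energy = 50% × 2654 = 1327 kcal.
At 4 kcal/g: 1327 ÷ 4 = 331.75 g.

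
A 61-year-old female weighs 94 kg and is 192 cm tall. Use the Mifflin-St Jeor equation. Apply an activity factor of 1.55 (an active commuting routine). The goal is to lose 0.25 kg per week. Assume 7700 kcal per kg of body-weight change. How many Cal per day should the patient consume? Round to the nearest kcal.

2320 Cal per day

Mifflin-St Jeor (female): BMR = 10(94) + 6.25(192) − 5(61) − 161 = 940 + 1200 − 305 − 161 = 1674 kcal/day.
TEE = 1674 × 1.55 = 2594.7 kcal/day.
Required daily deficit = 0.25 × 7700 ÷ 7 = 275 kcal/day.
Target intake = 2594.7 − 275 = 2319.7 kcal/day.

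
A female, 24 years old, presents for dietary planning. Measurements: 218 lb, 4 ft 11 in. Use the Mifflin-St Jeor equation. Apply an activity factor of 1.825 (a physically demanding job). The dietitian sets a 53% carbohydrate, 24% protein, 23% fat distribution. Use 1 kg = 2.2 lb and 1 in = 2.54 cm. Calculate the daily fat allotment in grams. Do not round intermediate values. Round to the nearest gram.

77 g/day

Convert to metric: weight = 218 ÷ 2.2 = 99.0909 kg; height = (4×12 + 11) × 2.54 = 59 × 2.54 = 149.86 cm.
Mifflin-St Jeor (female): BMR = 10(99.0909) + 6.25(149.86) − 5(24) − 161 = 990.9091 + 936.625 − 120 − 161 = 1646.5341 kcal/day.
TEE = 1646.5341 × 1.825 = 3004.9247 kcal/day.
Fat energy = 23% × 3004.9247 = 691.1327 kcal.
Fat = 691.1327 ÷ 9 kcal/g = 76.7925 g.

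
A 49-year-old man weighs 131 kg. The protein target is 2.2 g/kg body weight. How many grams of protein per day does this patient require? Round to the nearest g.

Protein = 2.2 g/kg × 131 kg = 288.2 g/day.

288 g/day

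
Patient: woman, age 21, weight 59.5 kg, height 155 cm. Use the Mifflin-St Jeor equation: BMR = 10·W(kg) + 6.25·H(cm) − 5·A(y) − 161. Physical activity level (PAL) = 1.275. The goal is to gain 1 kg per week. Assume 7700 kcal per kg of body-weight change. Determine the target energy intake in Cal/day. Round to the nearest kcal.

Mifflin-St Jeor (female): BMR = 10(59.5) + 6.25(155) − 5(21) − 161 = 595 + 968.75 − 105 − 161 = 1297.75 kcal/day.
TEE = 1297.75 × 1.275 = 1654.6313 kcal/day.
Required daily surplus = 1 × 7700 ÷ 7 = 1100 kcal/day.
Target intake = 1654.6313 + 1100 = 2754.6313 kcal/day.

2755 Cal/day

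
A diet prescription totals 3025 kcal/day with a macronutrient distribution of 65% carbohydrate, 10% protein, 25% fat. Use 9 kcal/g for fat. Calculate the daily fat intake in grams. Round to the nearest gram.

Fat energy = 25% × 3025 = 756.25 kcal.
At 9 kcal/g: 756.25 ÷ 9 = 84.0278 g.

84 g/day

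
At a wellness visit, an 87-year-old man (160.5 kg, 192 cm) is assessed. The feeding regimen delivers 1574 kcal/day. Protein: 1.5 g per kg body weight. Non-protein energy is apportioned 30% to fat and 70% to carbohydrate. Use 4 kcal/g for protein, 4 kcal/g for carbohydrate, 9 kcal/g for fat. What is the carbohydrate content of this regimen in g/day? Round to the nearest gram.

107 g/day

Protein = 1.5 × 160.5 = 240.75 g → 240.75 × 4 = 963 kcal.
Non-protein calories = 1574 − 963 = 611 kcal.
Fat: 30% × 611 = 183.3 kcal; carbohydrate: 427.7 kcal.
Carbohydrate: 427.7 kcal ÷ 4 kcal/g = 106.925 g.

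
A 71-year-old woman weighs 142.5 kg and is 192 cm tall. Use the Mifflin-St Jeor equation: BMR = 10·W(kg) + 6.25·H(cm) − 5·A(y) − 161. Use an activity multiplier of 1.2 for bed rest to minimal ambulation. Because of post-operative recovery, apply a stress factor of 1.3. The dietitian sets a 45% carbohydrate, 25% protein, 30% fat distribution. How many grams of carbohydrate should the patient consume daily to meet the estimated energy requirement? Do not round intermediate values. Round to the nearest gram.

370 g/day

Mifflin-St Jeor (female): BMR = 10(142.5) + 6.25(192) − 5(71) − 161 = 1425 + 1200 − 355 − 161 = 2109 kcal/day.
TEE = 2109 × 1.2 = 2530.8 kcal/day.
With stress factor 1.3: 2530.8 × 1.3 = 3290.04 kcal/day.
Carbohydrate energy = 45% × 3290.04 = 1480.518 kcal.
Carbohydrate = 1480.518 ÷ 4 kcal/g = 370.1295 g.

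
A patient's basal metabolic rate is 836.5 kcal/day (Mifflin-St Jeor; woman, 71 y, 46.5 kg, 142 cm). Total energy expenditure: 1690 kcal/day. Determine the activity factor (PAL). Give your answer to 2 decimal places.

Activity factor = TEE ÷ BMR = 1690 ÷ 836.5 = 2.02.

2.02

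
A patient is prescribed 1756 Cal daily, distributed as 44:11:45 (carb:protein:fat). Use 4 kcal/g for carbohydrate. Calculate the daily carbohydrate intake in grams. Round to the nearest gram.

193 g/day

Carbohydrate energy = 44% × 1756 = 772.64 kcal.
At 4 kcal/g: 772.64 ÷ 4 = 193.16 g.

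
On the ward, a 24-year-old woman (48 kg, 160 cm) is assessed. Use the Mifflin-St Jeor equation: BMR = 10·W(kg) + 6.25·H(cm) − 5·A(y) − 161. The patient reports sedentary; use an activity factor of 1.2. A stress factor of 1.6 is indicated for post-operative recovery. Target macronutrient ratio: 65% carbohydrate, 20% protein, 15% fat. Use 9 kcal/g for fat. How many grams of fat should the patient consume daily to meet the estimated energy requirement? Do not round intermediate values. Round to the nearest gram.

38 g/day

Mifflin-St Jeor (female): BMR = 10(48) + 6.25(160) − 5(24) − 161 = 480 + 1000 − 120 − 161 = 1199 kcal/day.
TEE = 1199 × 1.2 = 1438.8 kcal/day.
With stress factor 1.6: 1438.8 × 1.6 = 2302.08 kcal/day.
Fat energy = 15% × 2302.08 = 345.312 kcal.
Fat = 345.312 ÷ 9 kcal/g = 38.368 g.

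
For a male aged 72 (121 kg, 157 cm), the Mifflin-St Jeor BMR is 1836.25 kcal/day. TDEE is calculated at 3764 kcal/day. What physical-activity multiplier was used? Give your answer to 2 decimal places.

2.05

Activity factor = TEE ÷ BMR = 3764 ÷ 1836.25 = 2.05.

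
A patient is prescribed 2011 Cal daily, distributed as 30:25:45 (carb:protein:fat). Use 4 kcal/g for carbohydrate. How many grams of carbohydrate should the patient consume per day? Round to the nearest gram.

151 g/day

Carbohydrate energy = 30% × 2011 = 603.3 kcal.
At 4 kcal/g: 603.3 ÷ 4 = 150.825 g.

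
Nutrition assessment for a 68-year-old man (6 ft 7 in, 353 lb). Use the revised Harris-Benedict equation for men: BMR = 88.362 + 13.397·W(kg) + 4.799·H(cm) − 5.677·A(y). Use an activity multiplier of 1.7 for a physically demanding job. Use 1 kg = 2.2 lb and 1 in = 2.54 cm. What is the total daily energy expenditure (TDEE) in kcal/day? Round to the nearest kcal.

Convert to metric: weight = 353 ÷ 2.2 = 160.4545 kg; height = (6×12 + 7) × 2.54 = 79 × 2.54 = 200.66 cm.
Harris-Benedict: BMR = 88.362 + 13.397(160.4545) + 4.799(200.66) − 5.677(68) = 2814.9029 kcal/day.
TEE = BMR × activity factor = 2814.9029 × 1.7 = 4785.3349 kcal/day.

4785 kcal/day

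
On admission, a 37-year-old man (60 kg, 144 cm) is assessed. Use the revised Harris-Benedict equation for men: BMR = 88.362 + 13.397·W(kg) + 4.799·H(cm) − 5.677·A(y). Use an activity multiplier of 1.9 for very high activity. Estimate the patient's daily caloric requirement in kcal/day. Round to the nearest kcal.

2609 kcal/day

Harris-Benedict: BMR = 88.362 + 13.397(60) + 4.799(144) − 5.677(37) = 1373.189 kcal/day.
TEE = BMR × activity factor = 1373.189 × 1.9 = 2609.0591 kcal/day.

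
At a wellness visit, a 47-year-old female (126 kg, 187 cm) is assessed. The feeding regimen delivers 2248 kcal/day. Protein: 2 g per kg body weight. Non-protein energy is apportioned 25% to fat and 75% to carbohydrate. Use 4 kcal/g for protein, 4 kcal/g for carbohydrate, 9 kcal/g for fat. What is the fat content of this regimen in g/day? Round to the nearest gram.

Protein = 2 × 126 = 252 g → 252 × 4 = 1008 kcal.
Non-protein calories = 2248 − 1008 = 1240 kcal.
Fat: 25% × 1240 = 310 kcal; carbohydrate: 930 kcal.
Fat: 310 kcal ÷ 9 kcal/g = 34.4444 g.

34 g/day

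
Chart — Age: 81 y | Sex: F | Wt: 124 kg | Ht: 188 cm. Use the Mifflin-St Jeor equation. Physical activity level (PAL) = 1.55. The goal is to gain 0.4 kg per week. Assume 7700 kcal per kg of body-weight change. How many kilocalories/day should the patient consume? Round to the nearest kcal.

Mifflin-St Jeor (female): BMR = 10(124) + 6.25(188) − 5(81) − 161 = 1240 + 1175 − 405 − 161 = 1849 kcal/day.
TEE = 1849 × 1.55 = 2865.95 kcal/day.
Required daily surplus = 0.4 × 7700 ÷ 7 = 440 kcal/day.
Target intake = 2865.95 + 440 = 3305.95 kcal/day.

3306 kilocalories/day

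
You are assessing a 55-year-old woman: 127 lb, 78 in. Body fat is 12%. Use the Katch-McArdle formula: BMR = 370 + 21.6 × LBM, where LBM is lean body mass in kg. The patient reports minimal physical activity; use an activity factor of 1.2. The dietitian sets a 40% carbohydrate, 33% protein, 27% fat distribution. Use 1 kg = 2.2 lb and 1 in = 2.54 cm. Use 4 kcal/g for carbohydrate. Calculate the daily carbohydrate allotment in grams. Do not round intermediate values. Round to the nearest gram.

Convert to metric: weight = 127 ÷ 2.2 = 57.7273 kg; height = 78 × 2.54 = 198.12 cm.
LBM = 57.7273 × (1 − 0.12) = 50.8 kg. Katch-McArdle: BMR = 370 + 21.6 × 50.8 = 1467.28 kcal/day.
TEE = 1467.28 × 1.2 = 1760.736 kcal/day.
Carbohydrate energy = 40% × 1760.736 = 704.2944 kcal.
Carbohydrate = 704.2944 ÷ 4 kcal/g = 176.0736 g.

176 g/day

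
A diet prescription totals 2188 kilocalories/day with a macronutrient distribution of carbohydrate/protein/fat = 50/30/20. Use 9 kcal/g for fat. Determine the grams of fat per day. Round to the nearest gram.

Fat energy = 20% × 2188 = 437.6 kcal.
At 9 kcal/g: 437.6 ÷ 9 = 48.6222 g.

49 g/day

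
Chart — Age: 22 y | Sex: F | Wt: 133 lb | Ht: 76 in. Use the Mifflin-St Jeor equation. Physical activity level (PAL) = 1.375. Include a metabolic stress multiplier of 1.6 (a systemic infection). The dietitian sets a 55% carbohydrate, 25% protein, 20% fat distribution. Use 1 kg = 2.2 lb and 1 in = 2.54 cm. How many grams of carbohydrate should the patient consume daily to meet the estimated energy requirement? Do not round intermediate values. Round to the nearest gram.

Convert to metric: weight = 133 ÷ 2.2 = 60.4545 kg; height = 76 × 2.54 = 193.04 cm.
Mifflin-St Jeor (female): BMR = 10(60.4545) + 6.25(193.04) − 5(22) − 161 = 604.5455 + 1206.5 − 110 − 161 = 1540.0455 kcal/day.
TEE = 1540.0455 × 1.375 = 2117.5625 kcal/day.
With stress factor 1.6: 2117.5625 × 1.6 = 3388.1 kcal/day.
Carbohydrate energy = 55% × 3388.1 = 1863.455 kcal.
Carbohydrate = 1863.455 ÷ 4 kcal/g = 465.8637 g.

466 g/day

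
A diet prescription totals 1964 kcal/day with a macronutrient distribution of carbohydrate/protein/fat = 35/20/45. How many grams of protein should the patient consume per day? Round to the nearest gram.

Protein energy = 20% × 1964 = 392.8 kcal.
At 4 kcal/g: 392.8 ÷ 4 = 98.2 g.

98 g/day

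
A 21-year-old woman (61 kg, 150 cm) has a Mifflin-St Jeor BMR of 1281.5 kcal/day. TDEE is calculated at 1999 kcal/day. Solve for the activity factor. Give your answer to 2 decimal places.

Activity factor = TEE ÷ BMR = 1999 ÷ 1281.5 = 1.56.

1.56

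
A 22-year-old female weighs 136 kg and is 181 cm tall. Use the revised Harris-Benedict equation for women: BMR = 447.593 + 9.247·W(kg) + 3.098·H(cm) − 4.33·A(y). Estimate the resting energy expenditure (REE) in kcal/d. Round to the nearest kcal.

2171 kcal/d

Harris-Benedict: BMR = 447.593 + 9.247(136) + 3.098(181) − 4.33(22) = 2170.663 kcal/day.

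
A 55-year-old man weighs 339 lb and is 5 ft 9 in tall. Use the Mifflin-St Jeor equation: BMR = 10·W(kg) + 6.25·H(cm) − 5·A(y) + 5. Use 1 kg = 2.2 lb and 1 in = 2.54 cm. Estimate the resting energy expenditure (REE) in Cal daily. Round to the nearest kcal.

Convert to metric: weight = 339 ÷ 2.2 = 154.0909 kg; height = (5×12 + 9) × 2.54 = 69 × 2.54 = 175.26 cm.
Mifflin-St Jeor (male): BMR = 10(154.0909) + 6.25(175.26) − 5(55) + 5 = 1540.9091 + 1095.375 − 275 + 5 = 2366.2841 kcal/day.

2366 Cal daily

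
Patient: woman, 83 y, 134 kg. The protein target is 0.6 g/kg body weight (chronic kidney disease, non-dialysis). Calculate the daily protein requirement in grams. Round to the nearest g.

80 g/day

Protein = 0.6 g/kg × 134 kg = 80.4 g/day.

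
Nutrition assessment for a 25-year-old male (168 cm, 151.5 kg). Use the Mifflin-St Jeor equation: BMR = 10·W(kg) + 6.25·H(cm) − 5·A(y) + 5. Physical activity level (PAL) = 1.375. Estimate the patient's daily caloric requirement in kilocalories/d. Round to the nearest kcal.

Mifflin-St Jeor (male): BMR = 10(151.5) + 6.25(168) − 5(25) + 5 = 1515 + 1050 − 125 + 5 = 2445 kcal/day.
TEE = BMR × activity factor = 2445 × 1.375 = 3361.875 kcal/day.

3362 kilocalories/d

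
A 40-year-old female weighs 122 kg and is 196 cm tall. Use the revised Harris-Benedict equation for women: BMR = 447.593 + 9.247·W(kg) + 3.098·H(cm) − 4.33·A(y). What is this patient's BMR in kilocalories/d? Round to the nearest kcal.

2010 kilocalories/d

Harris-Benedict: BMR = 447.593 + 9.247(122) + 3.098(196) − 4.33(40) = 2009.735 kcal/day.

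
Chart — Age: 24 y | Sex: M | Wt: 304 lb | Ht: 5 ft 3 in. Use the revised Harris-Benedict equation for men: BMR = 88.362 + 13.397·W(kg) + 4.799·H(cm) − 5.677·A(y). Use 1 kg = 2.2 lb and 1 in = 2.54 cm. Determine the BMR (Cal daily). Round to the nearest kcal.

2571 Cal daily

Convert to metric: weight = 304 ÷ 2.2 = 138.1818 kg; height = (5×12 + 3) × 2.54 = 63 × 2.54 = 160.02 cm.
Harris-Benedict: BMR = 88.362 + 13.397(138.1818) + 4.799(160.02) − 5.677(24) = 2571.2718 kcal/day.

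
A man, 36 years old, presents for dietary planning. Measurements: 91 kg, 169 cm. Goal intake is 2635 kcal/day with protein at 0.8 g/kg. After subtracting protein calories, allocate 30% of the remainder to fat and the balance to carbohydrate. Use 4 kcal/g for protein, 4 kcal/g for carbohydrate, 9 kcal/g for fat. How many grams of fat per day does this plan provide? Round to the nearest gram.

78 g/day

Protein = 0.8 × 91 = 72.8 g → 72.8 × 4 = 291.2 kcal.
Non-protein calories = 2635 − 291.2 = 2343.8 kcal.
Fat: 30% × 2343.8 = 703.14 kcal; carbohydrate: 1640.66 kcal.
Fat: 703.14 kcal ÷ 9 kcal/g = 78.1267 g.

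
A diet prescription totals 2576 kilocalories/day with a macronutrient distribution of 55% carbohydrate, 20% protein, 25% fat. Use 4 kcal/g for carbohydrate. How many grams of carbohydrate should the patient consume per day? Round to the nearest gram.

Carbohydrate energy = 55% × 2576 = 1416.8 kcal.
At 4 kcal/g: 1416.8 ÷ 4 = 354.2 g.

354 g/day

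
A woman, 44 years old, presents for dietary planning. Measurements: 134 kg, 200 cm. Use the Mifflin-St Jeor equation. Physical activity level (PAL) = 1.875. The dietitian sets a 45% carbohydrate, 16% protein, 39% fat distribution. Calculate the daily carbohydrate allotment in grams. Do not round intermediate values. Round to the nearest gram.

466 g/day

Mifflin-St Jeor (female): BMR = 10(134) + 6.25(200) − 5(44) − 161 = 1340 + 1250 − 220 − 161 = 2209 kcal/day.
TEE = 2209 × 1.875 = 4141.875 kcal/day.
Carbohydrate energy = 45% × 4141.875 = 1863.8438 kcal.
Carbohydrate = 1863.8438 ÷ 4 kcal/g = 465.9609 g.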